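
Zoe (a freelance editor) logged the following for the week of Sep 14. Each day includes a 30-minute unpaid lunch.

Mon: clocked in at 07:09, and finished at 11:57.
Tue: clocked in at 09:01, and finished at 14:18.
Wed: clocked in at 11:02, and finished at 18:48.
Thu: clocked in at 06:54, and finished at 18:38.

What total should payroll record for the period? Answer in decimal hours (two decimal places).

Mon: 07:09–11:57 = 4 h 48 min; less 30 min break → 4 h 18 min
Tue: 09:01–14:18 = 5 h 17 min; less 30 min break → 4 h 47 min
Wed: 11:02–18:48 = 7 h 46 min; less 30 min break → 7 h 16 min
Thu: 06:54–18:38 = 11 h 44 min; less 30 min break → 11 h 14 min
Total: 4 h 18 min + 4 h 47 min + 7 h 16 min + 11 h 14 min = 27 h 35 min.

27.58 hours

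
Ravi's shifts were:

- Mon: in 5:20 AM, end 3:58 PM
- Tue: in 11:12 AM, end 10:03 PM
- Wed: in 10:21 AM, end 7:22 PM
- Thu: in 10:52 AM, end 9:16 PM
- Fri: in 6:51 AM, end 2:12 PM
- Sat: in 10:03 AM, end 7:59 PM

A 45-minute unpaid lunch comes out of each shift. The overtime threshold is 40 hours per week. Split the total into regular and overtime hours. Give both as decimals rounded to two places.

Regular 40.00 hours, overtime 13.68 hours

Mon: 5:20 AM–3:58 PM = 10 h 38 min; less 45 min break → 9 h 53 min
Tue: 11:12 AM–10:03 PM = 10 h 51 min; less 45 min break → 10 h 6 min
Wed: 10:21 AM–7:22 PM = 9 h 1 min; less 45 min break → 8 h 16 min
Thu: 10:52 AM–9:16 PM = 10 h 24 min; less 45 min break → 9 h 39 min
Fri: 6:51 AM–2:12 PM = 7 h 21 min; less 45 min break → 6 h 36 min
Sat: 10:03 AM–7:59 PM = 9 h 56 min; less 45 min break → 9 h 11 min
Total worked: 53 h 41 min = 53.68 h.
Threshold 40 h → overtime 13 h 41 min, regular 40 h 0 min.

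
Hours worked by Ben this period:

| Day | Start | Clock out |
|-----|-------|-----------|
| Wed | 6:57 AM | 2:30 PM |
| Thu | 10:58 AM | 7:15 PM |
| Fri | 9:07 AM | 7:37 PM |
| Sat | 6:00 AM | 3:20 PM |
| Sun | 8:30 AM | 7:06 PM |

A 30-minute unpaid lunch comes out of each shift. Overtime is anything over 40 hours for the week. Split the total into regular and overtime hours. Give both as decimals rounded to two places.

Regular 40.00 hours, overtime 3.77 hours

Wed: 6:57 AM–2:30 PM = 7 h 33 min; less 30 min break → 7 h 3 min
Thu: 10:58 AM–7:15 PM = 8 h 17 min; less 30 min break → 7 h 47 min
Fri: 9:07 AM–7:37 PM = 10 h 30 min; less 30 min break → 10 h 0 min
Sat: 6:00 AM–3:20 PM = 9 h 20 min; less 30 min break → 8 h 50 min
Sun: 8:30 AM–7:06 PM = 10 h 36 min; less 30 min break → 10 h 6 min
Total worked: 43 h 46 min = 43.77 h.
Threshold 40 h → overtime 3 h 46 min, regular 40 h 0 min.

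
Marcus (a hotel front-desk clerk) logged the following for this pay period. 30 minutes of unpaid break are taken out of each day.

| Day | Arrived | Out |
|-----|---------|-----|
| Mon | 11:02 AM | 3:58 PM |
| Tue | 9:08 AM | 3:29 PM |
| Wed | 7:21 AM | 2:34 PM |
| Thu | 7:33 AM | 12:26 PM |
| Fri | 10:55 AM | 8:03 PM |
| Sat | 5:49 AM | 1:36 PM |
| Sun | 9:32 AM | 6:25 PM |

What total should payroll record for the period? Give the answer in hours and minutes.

Mon: 11:02 AM–3:58 PM = 4 h 56 min; less 30 min break → 4 h 26 min
Tue: 9:08 AM–3:29 PM = 6 h 21 min; less 30 min break → 5 h 51 min
Wed: 7:21 AM–2:34 PM = 7 h 13 min; less 30 min break → 6 h 43 min
Thu: 7:33 AM–12:26 PM = 4 h 53 min; less 30 min break → 4 h 23 min
Fri: 10:55 AM–8:03 PM = 9 h 8 min; less 30 min break → 8 h 38 min
Sat: 5:49 AM–1:36 PM = 7 h 47 min; less 30 min break → 7 h 17 min
Sun: 9:32 AM–6:25 PM = 8 h 53 min; less 30 min break → 8 h 23 min
Total: 4 h 26 min + 5 h 51 min + 6 h 43 min + 4 h 23 min + 8 h 38 min + 7 h 17 min + 8 h 23 min = 45 h 41 min.

45 h 41 min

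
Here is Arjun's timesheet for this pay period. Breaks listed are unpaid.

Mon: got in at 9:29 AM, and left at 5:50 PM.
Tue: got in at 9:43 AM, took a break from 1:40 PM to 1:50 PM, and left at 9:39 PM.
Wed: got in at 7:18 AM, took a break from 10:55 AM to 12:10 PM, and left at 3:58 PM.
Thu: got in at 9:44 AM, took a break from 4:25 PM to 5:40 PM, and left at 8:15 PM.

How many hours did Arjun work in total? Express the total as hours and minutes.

Mon: 9:29 AM–5:50 PM = 8 h 21 min
Tue: 9:43 AM–9:39 PM = 11 h 56 min; less 10 min break → 11 h 46 min
Wed: 7:18 AM–3:58 PM = 8 h 40 min; less 75 min break → 7 h 25 min
Thu: 9:44 AM–8:15 PM = 10 h 31 min; less 75 min break → 9 h 16 min
Total: 8 h 21 min + 11 h 46 min + 7 h 25 min + 9 h 16 min = 36 h 48 min.

36 h 48 min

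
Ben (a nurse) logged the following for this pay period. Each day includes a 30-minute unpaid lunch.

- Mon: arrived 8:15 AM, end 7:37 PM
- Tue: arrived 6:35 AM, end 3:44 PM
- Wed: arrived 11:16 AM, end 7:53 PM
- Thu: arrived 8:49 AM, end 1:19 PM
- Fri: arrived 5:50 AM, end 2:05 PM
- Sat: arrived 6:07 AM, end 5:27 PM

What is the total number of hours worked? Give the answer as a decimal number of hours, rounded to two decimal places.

Mon: 8:15 AM–7:37 PM = 11 h 22 min; less 30 min break → 10 h 52 min
Tue: 6:35 AM–3:44 PM = 9 h 9 min; less 30 min break → 8 h 39 min
Wed: 11:16 AM–7:53 PM = 8 h 37 min; less 30 min break → 8 h 7 min
Thu: 8:49 AM–1:19 PM = 4 h 30 min; less 30 min break → 4 h 0 min
Fri: 5:50 AM–2:05 PM = 8 h 15 min; less 30 min break → 7 h 45 min
Sat: 6:07 AM–5:27 PM = 11 h 20 min; less 30 min break → 10 h 50 min
Total: 10 h 52 min + 8 h 39 min + 8 h 7 min + 4 h 0 min + 7 h 45 min + 10 h 50 min = 50 h 13 min.

50.22 hours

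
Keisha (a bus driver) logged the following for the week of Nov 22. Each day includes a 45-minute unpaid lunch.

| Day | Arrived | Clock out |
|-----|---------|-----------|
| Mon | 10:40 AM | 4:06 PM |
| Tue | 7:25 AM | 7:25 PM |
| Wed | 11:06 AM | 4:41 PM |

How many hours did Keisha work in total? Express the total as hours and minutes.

Mon: 10:40 AM–4:06 PM = 5 h 26 min; less 45 min break → 4 h 41 min
Tue: 7:25 AM–7:25 PM = 12 h 0 min; less 45 min break → 11 h 15 min
Wed: 11:06 AM–4:41 PM = 5 h 35 min; less 45 min break → 4 h 50 min
Total: 4 h 41 min + 11 h 15 min + 4 h 50 min = 20 h 46 min.

20 h 46 min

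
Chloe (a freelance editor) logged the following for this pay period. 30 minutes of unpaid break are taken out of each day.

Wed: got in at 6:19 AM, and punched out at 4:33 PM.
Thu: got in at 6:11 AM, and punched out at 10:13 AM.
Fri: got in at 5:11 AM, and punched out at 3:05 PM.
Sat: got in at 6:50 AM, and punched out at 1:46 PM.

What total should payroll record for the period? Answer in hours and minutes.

29 h 6 min

Wed: 6:19 AM–4:33 PM = 10 h 14 min; less 30 min break → 9 h 44 min
Thu: 6:11 AM–10:13 AM = 4 h 2 min; less 30 min break → 3 h 32 min
Fri: 5:11 AM–3:05 PM = 9 h 54 min; less 30 min break → 9 h 24 min
Sat: 6:50 AM–1:46 PM = 6 h 56 min; less 30 min break → 6 h 26 min
Total: 9 h 44 min + 3 h 32 min + 9 h 24 min + 6 h 26 min = 29 h 6 min.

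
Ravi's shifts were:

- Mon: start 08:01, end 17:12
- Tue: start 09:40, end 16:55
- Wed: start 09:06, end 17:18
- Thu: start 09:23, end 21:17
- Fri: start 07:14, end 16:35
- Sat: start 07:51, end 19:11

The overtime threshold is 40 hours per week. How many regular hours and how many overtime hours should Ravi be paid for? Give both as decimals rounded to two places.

Mon: 08:01–17:12 = 9 h 11 min
Tue: 09:40–16:55 = 7 h 15 min
Wed: 09:06–17:18 = 8 h 12 min
Thu: 09:23–21:17 = 11 h 54 min
Fri: 07:14–16:35 = 9 h 21 min
Sat: 07:51–19:11 = 11 h 20 min
Total worked: 57 h 13 min = 57.22 h.
Threshold 40 h → overtime 17 h 13 min, regular 40 h 0 min.

Regular 40.00 hours, overtime 17.22 hours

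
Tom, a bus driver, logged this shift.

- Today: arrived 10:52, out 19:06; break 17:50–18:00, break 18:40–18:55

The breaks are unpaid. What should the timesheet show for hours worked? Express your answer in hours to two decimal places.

Today: 10:52–19:06 = 8 h 14 min; less 25 min break → 7 h 49 min

7.82 hours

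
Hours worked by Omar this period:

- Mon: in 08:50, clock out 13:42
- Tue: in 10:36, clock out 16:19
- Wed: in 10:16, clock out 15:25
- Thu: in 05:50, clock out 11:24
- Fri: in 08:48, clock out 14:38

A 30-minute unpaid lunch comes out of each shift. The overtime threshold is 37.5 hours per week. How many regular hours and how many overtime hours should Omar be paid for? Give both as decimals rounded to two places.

Mon: 08:50–13:42 = 4 h 52 min; less 30 min break → 4 h 22 min
Tue: 10:36–16:19 = 5 h 43 min; less 30 min break → 5 h 13 min
Wed: 10:16–15:25 = 5 h 9 min; less 30 min break → 4 h 39 min
Thu: 05:50–11:24 = 5 h 34 min; less 30 min break → 5 h 4 min
Fri: 08:48–14:38 = 5 h 50 min; less 30 min break → 5 h 20 min
Total worked: 24 h 38 min = 24.63 h.
Threshold 37.5 h → overtime 0 h 0 min, regular 24 h 38 min.

Regular 24.63 hours, overtime 0.00 hours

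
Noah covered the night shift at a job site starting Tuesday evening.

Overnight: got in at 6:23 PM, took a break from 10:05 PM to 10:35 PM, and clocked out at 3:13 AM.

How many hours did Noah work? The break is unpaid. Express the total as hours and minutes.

Overnight: 6:23 PM → midnight = 5 h 37 min; midnight → 3:13 AM = 3 h 13 min; span 8 h 50 min; less 30 min break → 8 h 20 min

8 h 20 min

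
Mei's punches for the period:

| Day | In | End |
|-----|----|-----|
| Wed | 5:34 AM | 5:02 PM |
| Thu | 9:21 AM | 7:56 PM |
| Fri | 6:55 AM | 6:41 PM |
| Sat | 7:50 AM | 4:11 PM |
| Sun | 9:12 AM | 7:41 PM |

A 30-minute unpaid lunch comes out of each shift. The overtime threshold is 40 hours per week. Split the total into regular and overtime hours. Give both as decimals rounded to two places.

Wed: 5:34 AM–5:02 PM = 11 h 28 min; less 30 min break → 10 h 58 min
Thu: 9:21 AM–7:56 PM = 10 h 35 min; less 30 min break → 10 h 5 min
Fri: 6:55 AM–6:41 PM = 11 h 46 min; less 30 min break → 11 h 16 min
Sat: 7:50 AM–4:11 PM = 8 h 21 min; less 30 min break → 7 h 51 min
Sun: 9:12 AM–7:41 PM = 10 h 29 min; less 30 min break → 9 h 59 min
Total worked: 50 h 9 min = 50.15 h.
Threshold 40 h → overtime 10 h 9 min, regular 40 h 0 min.

Regular 40.00 hours, overtime 10.15 hours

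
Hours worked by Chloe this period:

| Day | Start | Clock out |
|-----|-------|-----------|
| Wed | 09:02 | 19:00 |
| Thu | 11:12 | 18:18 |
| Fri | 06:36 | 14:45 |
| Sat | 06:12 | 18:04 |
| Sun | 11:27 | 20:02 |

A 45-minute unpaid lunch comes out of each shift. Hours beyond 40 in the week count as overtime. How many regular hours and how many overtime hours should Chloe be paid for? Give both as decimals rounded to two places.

Regular 40.00 hours, overtime 1.92 hours

Wed: 09:02–19:00 = 9 h 58 min; less 45 min break → 9 h 13 min
Thu: 11:12–18:18 = 7 h 6 min; less 45 min break → 6 h 21 min
Fri: 06:36–14:45 = 8 h 9 min; less 45 min break → 7 h 24 min
Sat: 06:12–18:04 = 11 h 52 min; less 45 min break → 11 h 7 min
Sun: 11:27–20:02 = 8 h 35 min; less 45 min break → 7 h 50 min
Total worked: 41 h 55 min = 41.92 h.
Threshold 40 h → overtime 1 h 55 min, regular 40 h 0 min.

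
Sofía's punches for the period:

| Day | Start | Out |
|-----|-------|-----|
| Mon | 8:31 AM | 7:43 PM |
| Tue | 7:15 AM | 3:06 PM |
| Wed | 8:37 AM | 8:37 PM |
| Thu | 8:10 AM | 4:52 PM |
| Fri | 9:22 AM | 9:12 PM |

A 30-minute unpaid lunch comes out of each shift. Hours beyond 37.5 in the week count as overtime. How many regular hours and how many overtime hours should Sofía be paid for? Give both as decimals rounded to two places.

Mon: 8:31 AM–7:43 PM = 11 h 12 min; less 30 min break → 10 h 42 min
Tue: 7:15 AM–3:06 PM = 7 h 51 min; less 30 min break → 7 h 21 min
Wed: 8:37 AM–8:37 PM = 12 h 0 min; less 30 min break → 11 h 30 min
Thu: 8:10 AM–4:52 PM = 8 h 42 min; less 30 min break → 8 h 12 min
Fri: 9:22 AM–9:12 PM = 11 h 50 min; less 30 min break → 11 h 20 min
Total worked: 49 h 5 min = 49.08 h.
Threshold 37.5 h → overtime 11 h 35 min, regular 37 h 30 min.

Regular 37.50 hours, overtime 11.58 hours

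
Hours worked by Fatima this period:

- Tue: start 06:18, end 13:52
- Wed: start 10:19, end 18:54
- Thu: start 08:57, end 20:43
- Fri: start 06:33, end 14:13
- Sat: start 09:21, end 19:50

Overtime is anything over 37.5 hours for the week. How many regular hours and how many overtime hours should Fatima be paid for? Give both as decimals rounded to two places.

Regular 37.50 hours, overtime 8.57 hours

Tue: 06:18–13:52 = 7 h 34 min
Wed: 10:19–18:54 = 8 h 35 min
Thu: 08:57–20:43 = 11 h 46 min
Fri: 06:33–14:13 = 7 h 40 min
Sat: 09:21–19:50 = 10 h 29 min
Total worked: 46 h 4 min = 46.07 h.
Threshold 37.5 h → overtime 8 h 34 min, regular 37 h 30 min.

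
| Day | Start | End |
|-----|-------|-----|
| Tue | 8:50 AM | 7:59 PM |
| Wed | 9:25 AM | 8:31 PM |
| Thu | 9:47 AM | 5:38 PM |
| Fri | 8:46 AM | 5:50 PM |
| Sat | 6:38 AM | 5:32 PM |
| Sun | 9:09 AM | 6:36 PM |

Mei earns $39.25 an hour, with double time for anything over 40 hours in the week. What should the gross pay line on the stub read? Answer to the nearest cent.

Tue: 8:50 AM–7:59 PM = 11 h 9 min
Wed: 9:25 AM–8:31 PM = 11 h 6 min
Thu: 9:47 AM–5:38 PM = 7 h 51 min
Fri: 8:46 AM–5:50 PM = 9 h 4 min
Sat: 6:38 AM–5:32 PM = 10 h 54 min
Sun: 9:09 AM–6:36 PM = 9 h 27 min
Total worked: 59 h 31 min = 3571 min.
Regular 40 h 0 min = 2400 min at $39.25/h; overtime 19 h 31 min = 1171 min at $78.50/h.
Pay = (2400 × $39.25 + 1171 × $78.50) ÷ 60 = $3102.06.

$3102.06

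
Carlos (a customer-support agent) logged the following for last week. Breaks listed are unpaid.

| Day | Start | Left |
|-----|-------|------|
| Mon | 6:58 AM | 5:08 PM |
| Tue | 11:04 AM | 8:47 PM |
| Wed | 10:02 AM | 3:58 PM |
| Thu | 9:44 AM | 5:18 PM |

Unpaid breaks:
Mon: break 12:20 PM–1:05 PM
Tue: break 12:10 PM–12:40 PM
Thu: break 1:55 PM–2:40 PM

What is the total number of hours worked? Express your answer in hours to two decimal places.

31.38 hours

Mon: 6:58 AM–5:08 PM = 10 h 10 min; less 45 min break → 9 h 25 min
Tue: 11:04 AM–8:47 PM = 9 h 43 min; less 30 min break → 9 h 13 min
Wed: 10:02 AM–3:58 PM = 5 h 56 min
Thu: 9:44 AM–5:18 PM = 7 h 34 min; less 45 min break → 6 h 49 min
Total: 9 h 25 min + 9 h 13 min + 5 h 56 min + 6 h 49 min = 31 h 23 min.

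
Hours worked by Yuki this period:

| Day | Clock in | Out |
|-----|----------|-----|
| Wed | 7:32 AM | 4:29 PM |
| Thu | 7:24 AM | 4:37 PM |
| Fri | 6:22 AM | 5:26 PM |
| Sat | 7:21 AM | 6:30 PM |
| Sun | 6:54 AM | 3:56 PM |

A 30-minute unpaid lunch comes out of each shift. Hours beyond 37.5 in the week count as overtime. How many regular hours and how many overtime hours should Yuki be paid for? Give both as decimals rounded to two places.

Regular 37.50 hours, overtime 9.42 hours

Wed: 7:32 AM–4:29 PM = 8 h 57 min; less 30 min break → 8 h 27 min
Thu: 7:24 AM–4:37 PM = 9 h 13 min; less 30 min break → 8 h 43 min
Fri: 6:22 AM–5:26 PM = 11 h 4 min; less 30 min break → 10 h 34 min
Sat: 7:21 AM–6:30 PM = 11 h 9 min; less 30 min break → 10 h 39 min
Sun: 6:54 AM–3:56 PM = 9 h 2 min; less 30 min break → 8 h 32 min
Total worked: 46 h 55 min = 46.92 h.
Threshold 37.5 h → overtime 9 h 25 min, regular 37 h 30 min.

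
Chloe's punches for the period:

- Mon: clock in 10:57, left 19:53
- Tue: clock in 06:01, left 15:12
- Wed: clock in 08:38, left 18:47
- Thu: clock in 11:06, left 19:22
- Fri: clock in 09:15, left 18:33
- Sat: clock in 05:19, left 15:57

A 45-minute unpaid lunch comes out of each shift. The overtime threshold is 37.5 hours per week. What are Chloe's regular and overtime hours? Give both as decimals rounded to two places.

Mon: 10:57–19:53 = 8 h 56 min; less 45 min break → 8 h 11 min
Tue: 06:01–15:12 = 9 h 11 min; less 45 min break → 8 h 26 min
Wed: 08:38–18:47 = 10 h 9 min; less 45 min break → 9 h 24 min
Thu: 11:06–19:22 = 8 h 16 min; less 45 min break → 7 h 31 min
Fri: 09:15–18:33 = 9 h 18 min; less 45 min break → 8 h 33 min
Sat: 05:19–15:57 = 10 h 38 min; less 45 min break → 9 h 53 min
Total worked: 51 h 58 min = 51.97 h.
Threshold 37.5 h → overtime 14 h 28 min, regular 37 h 30 min.

Regular 37.50 hours, overtime 14.47 hours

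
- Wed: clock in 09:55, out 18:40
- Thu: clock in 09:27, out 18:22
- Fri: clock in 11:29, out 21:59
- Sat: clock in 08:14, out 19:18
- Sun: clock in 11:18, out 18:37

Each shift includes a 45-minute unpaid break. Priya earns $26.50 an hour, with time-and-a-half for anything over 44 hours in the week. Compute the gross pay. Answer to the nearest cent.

$1134.20

Wed: 09:55–18:40 = 8 h 45 min; less 45 min break → 8 h 0 min
Thu: 09:27–18:22 = 8 h 55 min; less 45 min break → 8 h 10 min
Fri: 11:29–21:59 = 10 h 30 min; less 45 min break → 9 h 45 min
Sat: 08:14–19:18 = 11 h 4 min; less 45 min break → 10 h 19 min
Sun: 11:18–18:37 = 7 h 19 min; less 45 min break → 6 h 34 min
Total worked: 42 h 48 min = 2568 min.
Regular 42 h 48 min = 2568 min at $26.50/h; overtime 0 h 0 min = 0 min at $39.75/h.
Pay = (2568 × $26.50 + 0 × $39.75) ÷ 60 = $1134.20.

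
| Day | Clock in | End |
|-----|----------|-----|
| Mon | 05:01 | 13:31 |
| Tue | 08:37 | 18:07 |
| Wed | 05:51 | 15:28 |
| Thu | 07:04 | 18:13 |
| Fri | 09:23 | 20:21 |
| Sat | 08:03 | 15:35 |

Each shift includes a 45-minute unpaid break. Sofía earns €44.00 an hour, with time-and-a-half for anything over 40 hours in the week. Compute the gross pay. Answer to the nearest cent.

Mon: 05:01–13:31 = 8 h 30 min; less 45 min break → 7 h 45 min
Tue: 08:37–18:07 = 9 h 30 min; less 45 min break → 8 h 45 min
Wed: 05:51–15:28 = 9 h 37 min; less 45 min break → 8 h 52 min
Thu: 07:04–18:13 = 11 h 9 min; less 45 min break → 10 h 24 min
Fri: 09:23–20:21 = 10 h 58 min; less 45 min break → 10 h 13 min
Sat: 08:03–15:35 = 7 h 32 min; less 45 min break → 6 h 47 min
Total worked: 52 h 46 min = 3166 min.
Regular 40 h 0 min = 2400 min at €44.00/h; overtime 12 h 46 min = 766 min at €66.00/h.
Pay = (2400 × €44.00 + 766 × €66.00) ÷ 60 = €2602.60.

€2602.60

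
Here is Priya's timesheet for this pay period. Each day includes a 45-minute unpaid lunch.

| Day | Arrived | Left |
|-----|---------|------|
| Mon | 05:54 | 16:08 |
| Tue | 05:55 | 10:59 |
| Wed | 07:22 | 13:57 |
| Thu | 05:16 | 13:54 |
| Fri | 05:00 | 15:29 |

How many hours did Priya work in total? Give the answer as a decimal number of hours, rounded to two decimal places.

Mon: 05:54–16:08 = 10 h 14 min; less 45 min break → 9 h 29 min
Tue: 05:55–10:59 = 5 h 4 min; less 45 min break → 4 h 19 min
Wed: 07:22–13:57 = 6 h 35 min; less 45 min break → 5 h 50 min
Thu: 05:16–13:54 = 8 h 38 min; less 45 min break → 7 h 53 min
Fri: 05:00–15:29 = 10 h 29 min; less 45 min break → 9 h 44 min
Total: 9 h 29 min + 4 h 19 min + 5 h 50 min + 7 h 53 min + 9 h 44 min = 37 h 15 min.

37.25 hours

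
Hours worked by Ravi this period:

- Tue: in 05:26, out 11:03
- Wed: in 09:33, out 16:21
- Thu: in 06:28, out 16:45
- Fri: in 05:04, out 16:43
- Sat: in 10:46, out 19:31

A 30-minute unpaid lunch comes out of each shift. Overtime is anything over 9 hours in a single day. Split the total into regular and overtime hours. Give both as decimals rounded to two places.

Regular 37.67 hours, overtime 2.93 hours

Tue: 05:26–11:03 = 5 h 37 min; less 30 min break → 5 h 7 min
Wed: 09:33–16:21 = 6 h 48 min; less 30 min break → 6 h 18 min
Thu: 06:28–16:45 = 10 h 17 min; less 30 min break → 9 h 47 min
Fri: 05:04–16:43 = 11 h 39 min; less 30 min break → 11 h 9 min
Sat: 10:46–19:31 = 8 h 45 min; less 30 min break → 8 h 15 min
Tue reg 5 h 7 min / OT 0 h 0 min; Wed reg 6 h 18 min / OT 0 h 0 min; Thu reg 9 h 0 min / OT 0 h 47 min; Fri reg 9 h 0 min / OT 2 h 9 min; Sat reg 8 h 15 min / OT 0 h 0 min.
Totals: regular 37 h 40 min, overtime 2 h 56 min.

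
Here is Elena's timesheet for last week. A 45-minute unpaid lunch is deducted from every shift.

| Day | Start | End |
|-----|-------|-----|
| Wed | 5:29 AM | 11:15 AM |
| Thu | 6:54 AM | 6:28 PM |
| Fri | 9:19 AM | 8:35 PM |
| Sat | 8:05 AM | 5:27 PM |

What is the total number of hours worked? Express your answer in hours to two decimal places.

34.97 hours

Wed: 5:29 AM–11:15 AM = 5 h 46 min; less 45 min break → 5 h 1 min
Thu: 6:54 AM–6:28 PM = 11 h 34 min; less 45 min break → 10 h 49 min
Fri: 9:19 AM–8:35 PM = 11 h 16 min; less 45 min break → 10 h 31 min
Sat: 8:05 AM–5:27 PM = 9 h 22 min; less 45 min break → 8 h 37 min
Total: 5 h 1 min + 10 h 49 min + 10 h 31 min + 8 h 37 min = 34 h 58 min.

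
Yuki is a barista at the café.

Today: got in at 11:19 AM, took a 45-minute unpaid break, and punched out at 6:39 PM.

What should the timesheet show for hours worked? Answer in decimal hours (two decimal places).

Today: 11:19 AM–6:39 PM = 7 h 20 min; less 45 min break → 6 h 35 min

6.58 hours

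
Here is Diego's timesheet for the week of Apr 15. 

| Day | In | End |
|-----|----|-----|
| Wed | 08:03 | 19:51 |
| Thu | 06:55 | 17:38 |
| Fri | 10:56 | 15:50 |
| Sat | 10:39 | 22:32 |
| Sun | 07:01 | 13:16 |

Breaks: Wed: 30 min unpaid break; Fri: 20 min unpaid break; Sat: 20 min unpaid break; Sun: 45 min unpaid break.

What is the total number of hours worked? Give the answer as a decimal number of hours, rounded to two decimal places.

Wed: 08:03–19:51 = 11 h 48 min; less 30 min break → 11 h 18 min
Thu: 06:55–17:38 = 10 h 43 min
Fri: 10:56–15:50 = 4 h 54 min; less 20 min break → 4 h 34 min
Sat: 10:39–22:32 = 11 h 53 min; less 20 min break → 11 h 33 min
Sun: 07:01–13:16 = 6 h 15 min; less 45 min break → 5 h 30 min
Total: 11 h 18 min + 10 h 43 min + 4 h 34 min + 11 h 33 min + 5 h 30 min = 43 h 38 min.

43.63 hours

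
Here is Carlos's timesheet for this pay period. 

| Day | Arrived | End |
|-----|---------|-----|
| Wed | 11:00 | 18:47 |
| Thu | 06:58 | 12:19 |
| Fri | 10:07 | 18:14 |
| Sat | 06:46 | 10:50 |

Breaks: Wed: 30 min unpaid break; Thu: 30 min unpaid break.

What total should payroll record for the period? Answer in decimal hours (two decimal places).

24.32 hours

Wed: 11:00–18:47 = 7 h 47 min; less 30 min break → 7 h 17 min
Thu: 06:58–12:19 = 5 h 21 min; less 30 min break → 4 h 51 min
Fri: 10:07–18:14 = 8 h 7 min
Sat: 06:46–10:50 = 4 h 4 min
Total: 7 h 17 min + 4 h 51 min + 8 h 7 min + 4 h 4 min = 24 h 19 min.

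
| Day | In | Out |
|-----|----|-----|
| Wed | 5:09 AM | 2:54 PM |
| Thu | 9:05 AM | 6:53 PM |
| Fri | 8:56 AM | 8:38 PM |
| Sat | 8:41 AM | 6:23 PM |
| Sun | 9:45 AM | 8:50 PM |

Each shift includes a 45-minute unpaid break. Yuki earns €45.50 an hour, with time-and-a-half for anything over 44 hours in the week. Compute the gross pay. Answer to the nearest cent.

€2294.34

Wed: 5:09 AM–2:54 PM = 9 h 45 min; less 45 min break → 9 h 0 min
Thu: 9:05 AM–6:53 PM = 9 h 48 min; less 45 min break → 9 h 3 min
Fri: 8:56 AM–8:38 PM = 11 h 42 min; less 45 min break → 10 h 57 min
Sat: 8:41 AM–6:23 PM = 9 h 42 min; less 45 min break → 8 h 57 min
Sun: 9:45 AM–8:50 PM = 11 h 5 min; less 45 min break → 10 h 20 min
Total worked: 48 h 17 min = 2897 min.
Regular 44 h 0 min = 2640 min at €45.50/h; overtime 4 h 17 min = 257 min at €68.25/h.
Pay = (2640 × €45.50 + 257 × €68.25) ÷ 60 = €2294.34.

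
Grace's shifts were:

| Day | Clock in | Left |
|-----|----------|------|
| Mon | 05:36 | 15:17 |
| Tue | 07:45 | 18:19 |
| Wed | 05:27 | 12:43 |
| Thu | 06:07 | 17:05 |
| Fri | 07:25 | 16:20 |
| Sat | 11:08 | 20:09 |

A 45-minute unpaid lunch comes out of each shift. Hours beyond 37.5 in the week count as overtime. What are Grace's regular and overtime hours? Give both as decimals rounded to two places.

Regular 37.50 hours, overtime 14.42 hours

Mon: 05:36–15:17 = 9 h 41 min; less 45 min break → 8 h 56 min
Tue: 07:45–18:19 = 10 h 34 min; less 45 min break → 9 h 49 min
Wed: 05:27–12:43 = 7 h 16 min; less 45 min break → 6 h 31 min
Thu: 06:07–17:05 = 10 h 58 min; less 45 min break → 10 h 13 min
Fri: 07:25–16:20 = 8 h 55 min; less 45 min break → 8 h 10 min
Sat: 11:08–20:09 = 9 h 1 min; less 45 min break → 8 h 16 min
Total worked: 51 h 55 min = 51.92 h.
Threshold 37.5 h → overtime 14 h 25 min, regular 37 h 30 min.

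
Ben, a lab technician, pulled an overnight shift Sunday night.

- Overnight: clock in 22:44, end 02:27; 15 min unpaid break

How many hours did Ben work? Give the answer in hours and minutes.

3 h 28 min

Overnight: 22:44 → midnight = 1 h 16 min; midnight → 02:27 = 2 h 27 min; span 3 h 43 min; less 15 min break → 3 h 28 min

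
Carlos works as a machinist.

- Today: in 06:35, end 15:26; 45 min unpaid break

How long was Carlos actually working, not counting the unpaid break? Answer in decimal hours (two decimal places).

Today: 06:35–15:26 = 8 h 51 min; less 45 min break → 8 h 6 min

8.10 hours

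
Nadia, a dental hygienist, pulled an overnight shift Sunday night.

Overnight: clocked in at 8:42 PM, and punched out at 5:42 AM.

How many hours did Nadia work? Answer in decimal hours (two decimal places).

Overnight: 8:42 PM → midnight = 3 h 18 min; midnight → 5:42 AM = 5 h 42 min; span 9 h 0 min

9.00 hours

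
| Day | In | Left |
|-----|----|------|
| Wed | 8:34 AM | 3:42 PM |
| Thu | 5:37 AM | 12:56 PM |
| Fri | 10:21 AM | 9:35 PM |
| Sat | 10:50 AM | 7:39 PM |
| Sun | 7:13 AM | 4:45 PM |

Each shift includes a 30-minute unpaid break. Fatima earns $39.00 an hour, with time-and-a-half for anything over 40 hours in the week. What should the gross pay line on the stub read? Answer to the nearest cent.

$1649.70

Wed: 8:34 AM–3:42 PM = 7 h 8 min; less 30 min break → 6 h 38 min
Thu: 5:37 AM–12:56 PM = 7 h 19 min; less 30 min break → 6 h 49 min
Fri: 10:21 AM–9:35 PM = 11 h 14 min; less 30 min break → 10 h 44 min
Sat: 10:50 AM–7:39 PM = 8 h 49 min; less 30 min break → 8 h 19 min
Sun: 7:13 AM–4:45 PM = 9 h 32 min; less 30 min break → 9 h 2 min
Total worked: 41 h 32 min = 2492 min.
Regular 40 h 0 min = 2400 min at $39.00/h; overtime 1 h 32 min = 92 min at $58.50/h.
Pay = (2400 × $39.00 + 92 × $58.50) ÷ 60 = $1649.70.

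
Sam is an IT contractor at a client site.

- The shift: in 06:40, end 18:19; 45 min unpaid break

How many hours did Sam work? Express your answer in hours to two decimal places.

10.90 hours

The shift: 06:40–18:19 = 11 h 39 min; less 45 min break → 10 h 54 min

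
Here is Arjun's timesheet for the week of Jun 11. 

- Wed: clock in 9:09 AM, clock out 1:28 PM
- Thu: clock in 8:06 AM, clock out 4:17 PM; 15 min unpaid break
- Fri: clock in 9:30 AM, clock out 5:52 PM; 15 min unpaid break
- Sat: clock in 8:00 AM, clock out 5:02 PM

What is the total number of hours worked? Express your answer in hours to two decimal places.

Wed: 9:09 AM–1:28 PM = 4 h 19 min
Thu: 8:06 AM–4:17 PM = 8 h 11 min; less 15 min break → 7 h 56 min
Fri: 9:30 AM–5:52 PM = 8 h 22 min; less 15 min break → 8 h 7 min
Sat: 8:00 AM–5:02 PM = 9 h 2 min
Total: 4 h 19 min + 7 h 56 min + 8 h 7 min + 9 h 2 min = 29 h 24 min.

29.40 hours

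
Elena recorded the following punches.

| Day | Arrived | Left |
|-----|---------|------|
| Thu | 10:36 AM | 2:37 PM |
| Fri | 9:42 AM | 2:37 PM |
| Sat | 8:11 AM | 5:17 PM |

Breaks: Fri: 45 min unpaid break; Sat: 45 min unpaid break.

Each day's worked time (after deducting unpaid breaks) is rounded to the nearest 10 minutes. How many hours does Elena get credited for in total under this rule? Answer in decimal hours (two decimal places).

16.50 hours

Thu: 10:36 AM–2:37 PM = 4 h 1 min → rounds to 4 h 0 min
Fri: 9:42 AM–2:37 PM = 4 h 55 min − 45 min = 4 h 10 min → rounds to 4 h 10 min
Sat: 8:11 AM–5:17 PM = 9 h 6 min − 45 min = 8 h 21 min → rounds to 8 h 20 min
Total credited: 16 h 30 min.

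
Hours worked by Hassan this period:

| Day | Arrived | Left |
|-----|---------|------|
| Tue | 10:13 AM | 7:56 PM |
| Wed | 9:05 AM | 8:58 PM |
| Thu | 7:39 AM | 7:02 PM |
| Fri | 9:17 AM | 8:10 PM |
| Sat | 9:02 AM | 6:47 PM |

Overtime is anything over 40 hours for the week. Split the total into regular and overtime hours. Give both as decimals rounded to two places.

Tue: 10:13 AM–7:56 PM = 9 h 43 min
Wed: 9:05 AM–8:58 PM = 11 h 53 min
Thu: 7:39 AM–7:02 PM = 11 h 23 min
Fri: 9:17 AM–8:10 PM = 10 h 53 min
Sat: 9:02 AM–6:47 PM = 9 h 45 min
Total worked: 53 h 37 min = 53.62 h.
Threshold 40 h → overtime 13 h 37 min, regular 40 h 0 min.

Regular 40.00 hours, overtime 13.62 hours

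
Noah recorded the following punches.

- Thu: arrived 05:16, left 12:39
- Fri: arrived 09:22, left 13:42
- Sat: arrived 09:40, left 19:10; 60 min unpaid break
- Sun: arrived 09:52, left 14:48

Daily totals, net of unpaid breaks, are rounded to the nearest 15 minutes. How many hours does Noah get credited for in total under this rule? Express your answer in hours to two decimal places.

Thu: 05:16–12:39 = 7 h 23 min → rounds to 7 h 30 min
Fri: 09:22–13:42 = 4 h 20 min → rounds to 4 h 15 min
Sat: 09:40–19:10 = 9 h 30 min − 60 min = 8 h 30 min → rounds to 8 h 30 min
Sun: 09:52–14:48 = 4 h 56 min → rounds to 5 h 0 min
Total credited: 25 h 15 min.

25.25 hours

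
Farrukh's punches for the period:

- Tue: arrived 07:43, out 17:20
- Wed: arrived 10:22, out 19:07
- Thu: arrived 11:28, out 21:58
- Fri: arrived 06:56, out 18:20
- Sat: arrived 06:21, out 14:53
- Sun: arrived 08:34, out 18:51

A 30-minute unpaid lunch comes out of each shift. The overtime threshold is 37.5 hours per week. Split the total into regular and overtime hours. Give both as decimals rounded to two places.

Tue: 07:43–17:20 = 9 h 37 min; less 30 min break → 9 h 7 min
Wed: 10:22–19:07 = 8 h 45 min; less 30 min break → 8 h 15 min
Thu: 11:28–21:58 = 10 h 30 min; less 30 min break → 10 h 0 min
Fri: 06:56–18:20 = 11 h 24 min; less 30 min break → 10 h 54 min
Sat: 06:21–14:53 = 8 h 32 min; less 30 min break → 8 h 2 min
Sun: 08:34–18:51 = 10 h 17 min; less 30 min break → 9 h 47 min
Total worked: 56 h 5 min = 56.08 h.
Threshold 37.5 h → overtime 18 h 35 min, regular 37 h 30 min.

Regular 37.50 hours, overtime 18.58 hours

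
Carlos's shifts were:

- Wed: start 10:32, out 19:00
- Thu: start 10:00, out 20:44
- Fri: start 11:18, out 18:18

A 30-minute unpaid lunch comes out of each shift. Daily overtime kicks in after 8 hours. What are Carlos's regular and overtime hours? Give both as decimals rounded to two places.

Regular 22.47 hours, overtime 2.23 hours

Wed: 10:32–19:00 = 8 h 28 min; less 30 min break → 7 h 58 min
Thu: 10:00–20:44 = 10 h 44 min; less 30 min break → 10 h 14 min
Fri: 11:18–18:18 = 7 h 0 min; less 30 min break → 6 h 30 min
Wed reg 7 h 58 min / OT 0 h 0 min; Thu reg 8 h 0 min / OT 2 h 14 min; Fri reg 6 h 30 min / OT 0 h 0 min.
Totals: regular 22 h 28 min, overtime 2 h 14 min.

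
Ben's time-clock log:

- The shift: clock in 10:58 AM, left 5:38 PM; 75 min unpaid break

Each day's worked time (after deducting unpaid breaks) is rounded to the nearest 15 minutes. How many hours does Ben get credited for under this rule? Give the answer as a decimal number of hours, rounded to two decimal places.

5.50 hours

The shift: 10:58 AM–5:38 PM = 6 h 40 min − 75 min = 5 h 25 min → rounds to 5 h 30 min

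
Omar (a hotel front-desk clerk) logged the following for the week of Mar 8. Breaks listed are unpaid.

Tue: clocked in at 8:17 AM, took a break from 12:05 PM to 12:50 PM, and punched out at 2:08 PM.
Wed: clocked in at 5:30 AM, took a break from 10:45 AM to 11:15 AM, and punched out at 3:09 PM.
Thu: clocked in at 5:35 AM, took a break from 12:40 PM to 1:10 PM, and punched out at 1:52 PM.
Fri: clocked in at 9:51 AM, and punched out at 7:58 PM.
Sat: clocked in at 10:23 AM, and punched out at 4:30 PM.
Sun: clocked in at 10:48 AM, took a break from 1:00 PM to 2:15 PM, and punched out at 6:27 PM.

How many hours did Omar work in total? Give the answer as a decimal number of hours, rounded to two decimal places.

Tue: 8:17 AM–2:08 PM = 5 h 51 min; less 45 min break → 5 h 6 min
Wed: 5:30 AM–3:09 PM = 9 h 39 min; less 30 min break → 9 h 9 min
Thu: 5:35 AM–1:52 PM = 8 h 17 min; less 30 min break → 7 h 47 min
Fri: 9:51 AM–7:58 PM = 10 h 7 min
Sat: 10:23 AM–4:30 PM = 6 h 7 min
Sun: 10:48 AM–6:27 PM = 7 h 39 min; less 75 min break → 6 h 24 min
Total: 5 h 6 min + 9 h 9 min + 7 h 47 min + 10 h 7 min + 6 h 7 min + 6 h 24 min = 44 h 40 min.

44.67 hours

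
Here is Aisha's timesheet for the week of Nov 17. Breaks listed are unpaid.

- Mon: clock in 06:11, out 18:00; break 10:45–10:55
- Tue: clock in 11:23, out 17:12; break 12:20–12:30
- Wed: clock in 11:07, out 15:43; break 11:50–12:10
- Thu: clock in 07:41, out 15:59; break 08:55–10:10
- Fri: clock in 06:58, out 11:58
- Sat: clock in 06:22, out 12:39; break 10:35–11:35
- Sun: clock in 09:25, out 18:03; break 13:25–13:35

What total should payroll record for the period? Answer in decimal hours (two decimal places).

Mon: 06:11–18:00 = 11 h 49 min; less 10 min break → 11 h 39 min
Tue: 11:23–17:12 = 5 h 49 min; less 10 min break → 5 h 39 min
Wed: 11:07–15:43 = 4 h 36 min; less 20 min break → 4 h 16 min
Thu: 07:41–15:59 = 8 h 18 min; less 75 min break → 7 h 3 min
Fri: 06:58–11:58 = 5 h 0 min
Sat: 06:22–12:39 = 6 h 17 min; less 60 min break → 5 h 17 min
Sun: 09:25–18:03 = 8 h 38 min; less 10 min break → 8 h 28 min
Total: 11 h 39 min + 5 h 39 min + 4 h 16 min + 7 h 3 min + 5 h 0 min + 5 h 17 min + 8 h 28 min = 47 h 22 min.

47.37 hours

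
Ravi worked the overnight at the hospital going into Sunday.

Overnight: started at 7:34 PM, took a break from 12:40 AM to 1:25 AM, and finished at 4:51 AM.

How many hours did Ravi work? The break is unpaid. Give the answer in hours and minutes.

Overnight: 7:34 PM → midnight = 4 h 26 min; midnight → 4:51 AM = 4 h 51 min; span 9 h 17 min; less 45 min break → 8 h 32 min

8 h 32 min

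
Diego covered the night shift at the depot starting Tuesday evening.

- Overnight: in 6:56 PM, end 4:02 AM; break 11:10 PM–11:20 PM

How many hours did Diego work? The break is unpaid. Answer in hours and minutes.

Overnight: 6:56 PM → midnight = 5 h 4 min; midnight → 4:02 AM = 4 h 2 min; span 9 h 6 min; less 10 min break → 8 h 56 min

8 h 56 min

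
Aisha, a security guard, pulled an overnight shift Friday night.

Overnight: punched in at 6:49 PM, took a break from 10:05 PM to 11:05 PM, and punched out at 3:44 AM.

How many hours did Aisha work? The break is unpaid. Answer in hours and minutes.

7 h 55 min

Overnight: 6:49 PM → midnight = 5 h 11 min; midnight → 3:44 AM = 3 h 44 min; span 8 h 55 min; less 60 min break → 7 h 55 min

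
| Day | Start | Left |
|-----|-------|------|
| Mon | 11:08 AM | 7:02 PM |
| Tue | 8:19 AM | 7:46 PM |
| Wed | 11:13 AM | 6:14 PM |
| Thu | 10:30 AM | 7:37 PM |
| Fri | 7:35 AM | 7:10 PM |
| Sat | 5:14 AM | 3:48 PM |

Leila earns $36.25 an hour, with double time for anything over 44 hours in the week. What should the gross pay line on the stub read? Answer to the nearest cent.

$2583.42

Mon: 11:08 AM–7:02 PM = 7 h 54 min
Tue: 8:19 AM–7:46 PM = 11 h 27 min
Wed: 11:13 AM–6:14 PM = 7 h 1 min
Thu: 10:30 AM–7:37 PM = 9 h 7 min
Fri: 7:35 AM–7:10 PM = 11 h 35 min
Sat: 5:14 AM–3:48 PM = 10 h 34 min
Total worked: 57 h 38 min = 3458 min.
Regular 44 h 0 min = 2640 min at $36.25/h; overtime 13 h 38 min = 818 min at $72.50/h.
Pay = (2640 × $36.25 + 818 × $72.50) ÷ 60 = $2583.42.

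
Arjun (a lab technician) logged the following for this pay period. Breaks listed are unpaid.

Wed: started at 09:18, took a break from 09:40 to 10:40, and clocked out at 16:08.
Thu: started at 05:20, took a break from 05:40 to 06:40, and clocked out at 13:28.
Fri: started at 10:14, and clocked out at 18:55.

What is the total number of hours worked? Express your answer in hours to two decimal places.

21.65 hours

Wed: 09:18–16:08 = 6 h 50 min; less 60 min break → 5 h 50 min
Thu: 05:20–13:28 = 8 h 8 min; less 60 min break → 7 h 8 min
Fri: 10:14–18:55 = 8 h 41 min
Total: 5 h 50 min + 7 h 8 min + 8 h 41 min = 21 h 39 min.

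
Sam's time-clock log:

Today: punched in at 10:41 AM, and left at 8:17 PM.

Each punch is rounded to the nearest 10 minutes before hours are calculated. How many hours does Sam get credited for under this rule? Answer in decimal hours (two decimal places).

9.67 hours

Today: in 10:41 AM→10:40 AM, out 8:17 PM→8:20 PM; 9 h 40 min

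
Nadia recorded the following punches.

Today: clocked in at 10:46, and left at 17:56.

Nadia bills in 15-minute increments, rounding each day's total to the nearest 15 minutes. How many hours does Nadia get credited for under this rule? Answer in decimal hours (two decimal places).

Today: 10:46–17:56 = 7 h 10 min → rounds to 7 h 15 min

7.25 hours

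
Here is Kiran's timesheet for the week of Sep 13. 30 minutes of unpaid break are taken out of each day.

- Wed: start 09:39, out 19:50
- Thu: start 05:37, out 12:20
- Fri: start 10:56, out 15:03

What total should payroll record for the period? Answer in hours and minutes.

19 h 31 min

Wed: 09:39–19:50 = 10 h 11 min; less 30 min break → 9 h 41 min
Thu: 05:37–12:20 = 6 h 43 min; less 30 min break → 6 h 13 min
Fri: 10:56–15:03 = 4 h 7 min; less 30 min break → 3 h 37 min
Total: 9 h 41 min + 6 h 13 min + 3 h 37 min = 19 h 31 min.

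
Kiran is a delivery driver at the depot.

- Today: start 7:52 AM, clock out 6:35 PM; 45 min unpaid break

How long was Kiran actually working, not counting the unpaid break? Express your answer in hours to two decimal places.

Today: 7:52 AM–6:35 PM = 10 h 43 min; less 45 min break → 9 h 58 min

9.97 hours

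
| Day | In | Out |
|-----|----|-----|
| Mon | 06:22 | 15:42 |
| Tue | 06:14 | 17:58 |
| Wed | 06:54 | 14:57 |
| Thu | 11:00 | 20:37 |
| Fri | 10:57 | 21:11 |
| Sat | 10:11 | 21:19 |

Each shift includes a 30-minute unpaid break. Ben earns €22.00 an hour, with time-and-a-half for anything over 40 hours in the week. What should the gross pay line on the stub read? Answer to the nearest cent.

Mon: 06:22–15:42 = 9 h 20 min; less 30 min break → 8 h 50 min
Tue: 06:14–17:58 = 11 h 44 min; less 30 min break → 11 h 14 min
Wed: 06:54–14:57 = 8 h 3 min; less 30 min break → 7 h 33 min
Thu: 11:00–20:37 = 9 h 37 min; less 30 min break → 9 h 7 min
Fri: 10:57–21:11 = 10 h 14 min; less 30 min break → 9 h 44 min
Sat: 10:11–21:19 = 11 h 8 min; less 30 min break → 10 h 38 min
Total worked: 57 h 6 min = 3426 min.
Regular 40 h 0 min = 2400 min at €22.00/h; overtime 17 h 6 min = 1026 min at €33.00/h.
Pay = (2400 × €22.00 + 1026 × €33.00) ÷ 60 = €1444.30.

€1444.30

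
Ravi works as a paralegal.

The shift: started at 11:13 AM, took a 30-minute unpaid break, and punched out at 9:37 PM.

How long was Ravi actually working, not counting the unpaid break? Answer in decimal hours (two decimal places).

The shift: 11:13 AM–9:37 PM = 10 h 24 min; less 30 min break → 9 h 54 min

9.90 hours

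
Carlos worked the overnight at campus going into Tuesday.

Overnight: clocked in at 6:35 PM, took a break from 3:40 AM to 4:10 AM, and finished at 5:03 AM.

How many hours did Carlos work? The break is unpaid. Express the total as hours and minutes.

Overnight: 6:35 PM → midnight = 5 h 25 min; midnight → 5:03 AM = 5 h 3 min; span 10 h 28 min; less 30 min break → 9 h 58 min

9 h 58 min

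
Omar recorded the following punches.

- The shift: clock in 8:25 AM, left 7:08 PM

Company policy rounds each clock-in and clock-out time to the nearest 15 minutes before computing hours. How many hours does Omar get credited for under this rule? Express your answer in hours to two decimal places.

The shift: in 8:25 AM→8:30 AM, out 7:08 PM→7:15 PM; 10 h 45 min

10.75 hours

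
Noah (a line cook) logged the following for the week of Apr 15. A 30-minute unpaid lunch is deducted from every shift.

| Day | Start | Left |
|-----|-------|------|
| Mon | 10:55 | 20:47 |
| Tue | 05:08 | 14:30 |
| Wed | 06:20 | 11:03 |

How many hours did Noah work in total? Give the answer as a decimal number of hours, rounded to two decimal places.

22.45 hours

Mon: 10:55–20:47 = 9 h 52 min; less 30 min break → 9 h 22 min
Tue: 05:08–14:30 = 9 h 22 min; less 30 min break → 8 h 52 min
Wed: 06:20–11:03 = 4 h 43 min; less 30 min break → 4 h 13 min
Total: 9 h 22 min + 8 h 52 min + 4 h 13 min = 22 h 27 min.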